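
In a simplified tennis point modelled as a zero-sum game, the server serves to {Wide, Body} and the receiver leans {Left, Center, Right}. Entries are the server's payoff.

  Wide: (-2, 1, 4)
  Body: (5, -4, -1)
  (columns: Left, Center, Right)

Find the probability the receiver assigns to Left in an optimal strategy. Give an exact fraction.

Row minima: Wide → -2, Body → -4; maximin = -2.
Column maxima: Left → 5, Center → 1, Right → 4; minimax = 1.
-2 ≠ 1, so there is no saddle point; optimal play is mixed.
Right is strictly dominated by Center (it gives the server strictly more in every row), so the receiver never plays it.
On the remaining 2×2 (Wide, Body vs Left, Center):
Let the server play Wide with probability p. Expected payoff against Left: (-2)p + 5(1−p) = −7p + 5; against Center: 1p + (-4)(1−p) = 5p − 4.
Setting these equal: −7p + 5 = 5p − 4 ⇒ −12p = -9 ⇒ p = 3/4, and the value is (-7)·(3/4) + 5 = -1/4.
For the receiver: with q = P(Left), equating Wide's and Body's payoffs gives −3q + 1 = 9q − 4 ⇒ q = 5/12.

5/12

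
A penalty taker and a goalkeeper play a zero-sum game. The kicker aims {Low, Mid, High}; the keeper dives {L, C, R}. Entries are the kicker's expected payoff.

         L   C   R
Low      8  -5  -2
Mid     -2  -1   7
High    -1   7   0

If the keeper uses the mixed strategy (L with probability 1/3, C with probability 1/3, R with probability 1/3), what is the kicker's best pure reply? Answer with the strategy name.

High

Expected payoff of Low: (1/3)·8 + (1/3)·(-5) + (1/3)·(-2) = 1/3.
Expected payoff of Mid: (1/3)·(-2) + (1/3)·(-1) + (1/3)·7 = 4/3.
Expected payoff of High: (1/3)·(-1) + (1/3)·7 + (1/3)·0 = 2.
The largest is 2, so the kicker's best response is High.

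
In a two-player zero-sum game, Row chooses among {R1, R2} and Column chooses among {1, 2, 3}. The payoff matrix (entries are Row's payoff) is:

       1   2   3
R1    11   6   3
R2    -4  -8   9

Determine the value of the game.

Row minima: R1 → 3, R2 → -8; maximin = 3.
Column maxima: 1 → 11, 2 → 6, 3 → 9; minimax = 6.
3 ≠ 6, so there is no saddle point; optimal play is mixed.
1 is strictly dominated by 2 (it gives Row strictly more in every row), so Column never plays it.
On the remaining 2×2 (R1, R2 vs 2, 3):
Let Row play R1 with probability p. Expected payoff against 2: 6p + (-8)(1−p) = 14p − 8; against 3: 3p + 9(1−p) = −6p + 9.
Setting these equal: 14p − 8 = −6p + 9 ⇒ 20p = 17 ⇒ p = 17/20, and the value is (14)·(17/20) − 8 = 39/10.
For Column: with q = P(2), equating R1's and R2's payoffs gives 3q + 3 = −17q + 9 ⇒ q = 3/10.

39/10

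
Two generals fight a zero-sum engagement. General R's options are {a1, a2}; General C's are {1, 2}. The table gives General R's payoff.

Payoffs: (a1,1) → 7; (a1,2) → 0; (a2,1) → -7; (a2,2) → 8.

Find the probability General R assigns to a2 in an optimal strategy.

Row minima: a1 → 0, a2 → -7; maximin = 0.
Column maxima: 1 → 7, 2 → 8; minimax = 7.
0 ≠ 7, so there is no saddle point; optimal play is mixed.
Let General R play a1 with probability p. Expected payoff against 1: 7p + (-7)(1−p) = 14p − 7; against 2: 0p + 8(1−p) = −8p + 8.
Setting these equal: 14p − 7 = −8p + 8 ⇒ 22p = 15 ⇒ p = 15/22, and the value is (14)·(15/22) − 7 = 28/11.
For General C: with q = P(1), equating a1's and a2's payoffs gives 7q = −15q + 8 ⇒ q = 4/11.

7/22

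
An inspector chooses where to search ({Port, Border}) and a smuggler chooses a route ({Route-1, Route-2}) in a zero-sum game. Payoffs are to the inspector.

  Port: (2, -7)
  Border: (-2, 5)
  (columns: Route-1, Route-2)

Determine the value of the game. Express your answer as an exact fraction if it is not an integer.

-1/4

Row minima: Port → -7, Border → -2; maximin = -2.
Column maxima: Route-1 → 2, Route-2 → 5; minimax = 2.
-2 ≠ 2, so there is no saddle point; optimal play is mixed.
Let the inspector play Port with probability p. Expected payoff against Route-1: 2p + (-2)(1−p) = 4p − 2; against Route-2: (-7)p + 5(1−p) = −12p + 5.
Setting these equal: 4p − 2 = −12p + 5 ⇒ 16p = 7 ⇒ p = 7/16, and the value is (4)·(7/16) − 2 = -1/4.
For the smuggler: with q = P(Route-1), equating Port's and Border's payoffs gives 9q − 7 = −7q + 5 ⇒ q = 3/4.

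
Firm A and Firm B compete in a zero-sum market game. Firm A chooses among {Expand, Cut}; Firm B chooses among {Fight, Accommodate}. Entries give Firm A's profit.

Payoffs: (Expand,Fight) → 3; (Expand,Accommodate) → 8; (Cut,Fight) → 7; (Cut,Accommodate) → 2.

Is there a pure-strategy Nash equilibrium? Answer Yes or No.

Row minima: Expand → 3, Cut → 2; maximin = 3.
Column maxima: Fight → 7, Accommodate → 8; minimax = 7.
3 ≠ 7, so no pure-strategy equilibrium exists.

No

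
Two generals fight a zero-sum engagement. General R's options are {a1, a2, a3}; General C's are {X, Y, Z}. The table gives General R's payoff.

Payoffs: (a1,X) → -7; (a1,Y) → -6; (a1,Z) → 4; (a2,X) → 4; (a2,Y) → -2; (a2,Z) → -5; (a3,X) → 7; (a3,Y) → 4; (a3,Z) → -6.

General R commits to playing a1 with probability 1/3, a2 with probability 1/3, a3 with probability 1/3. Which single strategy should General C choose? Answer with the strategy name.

Z

If General C plays X, General R's expected payoff is (1/3)·(-7) + (1/3)·4 + (1/3)·7 = 4/3.
If General C plays Y, General R's expected payoff is (1/3)·(-6) + (1/3)·(-2) + (1/3)·4 = -4/3.
If General C plays Z, General R's expected payoff is (1/3)·4 + (1/3)·(-5) + (1/3)·(-6) = -7/3.
General C minimizes General R's payoff; the smallest is -7/3, so the best response is Z.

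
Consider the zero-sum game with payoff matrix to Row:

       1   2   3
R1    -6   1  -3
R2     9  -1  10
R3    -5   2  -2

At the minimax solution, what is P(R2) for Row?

Row minima: R1 → -6, R2 → -1, R3 → -5; maximin = -1.
Column maxima: 1 → 9, 2 → 2, 3 → 10; minimax = 2.
-1 ≠ 2, so there is no saddle point; optimal play is mixed.
R1 is strictly dominated by R3, so Row never plays it.
3 is strictly dominated by 1 (it gives Row strictly more in every row), so Column never plays it.
On the remaining 2×2 (R2, R3 vs 1, 2):
Let Row play R2 with probability p. Expected payoff against 1: 9p + (-5)(1−p) = 14p − 5; against 2: (-1)p + 2(1−p) = −3p + 2.
Setting these equal: 14p − 5 = −3p + 2 ⇒ 17p = 7 ⇒ p = 7/17, and the value is (14)·(7/17) − 5 = 13/17.
For Column: with q = P(1), equating R2's and R3's payoffs gives 10q − 1 = −7q + 2 ⇒ q = 3/17.

7/17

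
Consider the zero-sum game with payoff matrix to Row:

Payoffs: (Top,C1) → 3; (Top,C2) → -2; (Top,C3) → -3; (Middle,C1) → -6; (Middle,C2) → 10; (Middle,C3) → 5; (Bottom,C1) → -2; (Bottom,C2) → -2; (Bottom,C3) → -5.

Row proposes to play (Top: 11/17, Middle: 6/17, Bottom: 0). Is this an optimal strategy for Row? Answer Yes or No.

Yes

Against C1 this mix gives (11/17)·3 + (6/17)·(-6) = -3/17.
Against C2 this mix gives (11/17)·(-2) + (6/17)·10 = 38/17.
Against C3 this mix gives (11/17)·(-3) + (6/17)·5 = -3/17.
All of Column's active replies (C1, C3) yield -3/17, and no column does worse for Row. The mix makes Column indifferent and guarantees -3/17, so it is optimal.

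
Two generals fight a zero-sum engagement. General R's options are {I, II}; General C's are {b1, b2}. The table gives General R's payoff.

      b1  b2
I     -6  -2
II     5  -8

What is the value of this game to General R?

-58/17

Row minima: I → -6, II → -8; maximin = -6.
Column maxima: b1 → 5, b2 → -2; minimax = -2.
-6 ≠ -2, so there is no saddle point; optimal play is mixed.
Let General R play I with probability p. Expected payoff against b1: (-6)p + 5(1−p) = −11p + 5; against b2: (-2)p + (-8)(1−p) = 6p − 8.
Setting these equal: −11p + 5 = 6p − 8 ⇒ −17p = -13 ⇒ p = 13/17, and the value is (-11)·(13/17) + 5 = -58/17.
For General C: with q = P(b1), equating I's and II's payoffs gives −4q − 2 = 13q − 8 ⇒ q = 6/17.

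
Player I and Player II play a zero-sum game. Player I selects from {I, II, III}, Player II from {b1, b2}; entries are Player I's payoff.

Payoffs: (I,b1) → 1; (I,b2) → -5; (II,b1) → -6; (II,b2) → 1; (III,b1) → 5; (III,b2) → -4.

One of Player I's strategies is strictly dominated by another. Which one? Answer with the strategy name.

I

III gives a strictly higher payoff than I against every column: 5 > 1, -4 > -5.
So I is strictly dominated and Player I never plays it.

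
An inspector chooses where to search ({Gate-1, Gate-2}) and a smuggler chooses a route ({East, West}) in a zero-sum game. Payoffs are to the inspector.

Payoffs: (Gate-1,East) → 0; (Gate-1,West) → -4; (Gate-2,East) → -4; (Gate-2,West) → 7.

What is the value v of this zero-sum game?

Row minima: Gate-1 → -4, Gate-2 → -4; maximin = -4.
Column maxima: East → 0, West → 7; minimax = 0.
-4 ≠ 0, so there is no saddle point; optimal play is mixed.
Let the inspector play Gate-1 with probability p. Expected payoff against East: 0p + (-4)(1−p) = 4p − 4; against West: (-4)p + 7(1−p) = −11p + 7.
Setting these equal: 4p − 4 = −11p + 7 ⇒ 15p = 11 ⇒ p = 11/15, and the value is (4)·(11/15) − 4 = -16/15.
For the smuggler: with q = P(East), equating Gate-1's and Gate-2's payoffs gives 4q − 4 = −11q + 7 ⇒ q = 11/15.

-16/15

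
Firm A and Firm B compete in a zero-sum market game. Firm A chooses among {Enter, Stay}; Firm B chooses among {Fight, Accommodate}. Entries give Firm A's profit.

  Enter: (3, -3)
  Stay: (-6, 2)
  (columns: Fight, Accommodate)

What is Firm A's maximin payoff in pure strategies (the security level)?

Row minima: Enter → -3, Stay → -6.
The best of these is -3.

-3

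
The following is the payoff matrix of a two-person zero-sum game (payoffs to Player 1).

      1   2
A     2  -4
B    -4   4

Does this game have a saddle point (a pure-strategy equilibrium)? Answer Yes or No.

Row minima: A → -4, B → -4; maximin = -4.
Column maxima: 1 → 2, 2 → 4; minimax = 2.
-4 ≠ 2, so no pure-strategy equilibrium exists.

No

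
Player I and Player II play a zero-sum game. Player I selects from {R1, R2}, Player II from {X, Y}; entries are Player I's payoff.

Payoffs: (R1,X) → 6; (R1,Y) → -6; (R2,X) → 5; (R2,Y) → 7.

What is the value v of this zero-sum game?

36/7

Row minima: R1 → -6, R2 → 5; maximin = 5.
Column maxima: X → 6, Y → 7; minimax = 6.
5 ≠ 6, so there is no saddle point; optimal play is mixed.
Let Player I play R1 with probability p. Expected payoff against X: 6p + 5(1−p) = p + 5; against Y: (-6)p + 7(1−p) = −13p + 7.
Setting these equal: p + 5 = −13p + 7 ⇒ 14p = 2 ⇒ p = 1/7, and the value is (1)·(1/7) + 5 = 36/7.
For Player II: with q = P(X), equating R1's and R2's payoffs gives 12q − 6 = −2q + 7 ⇒ q = 13/14.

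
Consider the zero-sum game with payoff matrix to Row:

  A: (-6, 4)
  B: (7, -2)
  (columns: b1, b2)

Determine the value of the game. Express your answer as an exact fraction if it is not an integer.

Row minima: A → -6, B → -2; maximin = -2.
Column maxima: b1 → 7, b2 → 4; minimax = 4.
-2 ≠ 4, so there is no saddle point; optimal play is mixed.
Let Row play A with probability p. Expected payoff against b1: (-6)p + 7(1−p) = −13p + 7; against b2: 4p + (-2)(1−p) = 6p − 2.
Setting these equal: −13p + 7 = 6p − 2 ⇒ −19p = -9 ⇒ p = 9/19, and the value is (-13)·(9/19) + 7 = 16/19.
For Column: with q = P(b1), equating A's and B's payoffs gives −10q + 4 = 9q − 2 ⇒ q = 6/19.

16/19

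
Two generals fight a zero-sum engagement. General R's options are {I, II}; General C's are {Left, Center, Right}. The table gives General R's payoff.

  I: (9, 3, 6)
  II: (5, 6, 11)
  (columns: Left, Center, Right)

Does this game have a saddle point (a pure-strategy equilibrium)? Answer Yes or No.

No

Row minima: I → 3, II → 5; maximin = 5.
Column maxima: Left → 9, Center → 6, Right → 11; minimax = 6.
5 ≠ 6, so no pure-strategy equilibrium exists.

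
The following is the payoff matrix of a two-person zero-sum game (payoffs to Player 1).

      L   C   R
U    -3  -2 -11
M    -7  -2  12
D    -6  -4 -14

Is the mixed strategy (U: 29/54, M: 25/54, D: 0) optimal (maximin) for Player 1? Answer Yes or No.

Against L this mix gives (29/54)·(-3) + (25/54)·(-7) = -131/27.
Against C this mix gives (29/54)·(-2) + (25/54)·(-2) = -2.
Against R this mix gives (29/54)·(-11) + (25/54)·12 = -19/54.
Player 2 will play L, holding Player 1 to -131/27. Shifting weight toward the row that does better against L would raise this floor (the equalizing mix achieves -113/27 against both L and R), so the proposed strategy is not optimal.

No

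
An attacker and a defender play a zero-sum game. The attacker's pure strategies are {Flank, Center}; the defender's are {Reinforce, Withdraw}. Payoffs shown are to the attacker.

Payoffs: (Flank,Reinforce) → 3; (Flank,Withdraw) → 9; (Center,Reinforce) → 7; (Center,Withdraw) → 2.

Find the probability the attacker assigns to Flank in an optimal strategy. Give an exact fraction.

Row minima: Flank → 3, Center → 2; maximin = 3.
Column maxima: Reinforce → 7, Withdraw → 9; minimax = 7.
3 ≠ 7, so there is no saddle point; optimal play is mixed.
Let the attacker play Flank with probability p. Expected payoff against Reinforce: 3p + 7(1−p) = −4p + 7; against Withdraw: 9p + 2(1−p) = 7p + 2.
Setting these equal: −4p + 7 = 7p + 2 ⇒ −11p = -5 ⇒ p = 5/11, and the value is (-4)·(5/11) + 7 = 57/11.
For the defender: with q = P(Reinforce), equating Flank's and Center's payoffs gives −6q + 9 = 5q + 2 ⇒ q = 7/11.

5/11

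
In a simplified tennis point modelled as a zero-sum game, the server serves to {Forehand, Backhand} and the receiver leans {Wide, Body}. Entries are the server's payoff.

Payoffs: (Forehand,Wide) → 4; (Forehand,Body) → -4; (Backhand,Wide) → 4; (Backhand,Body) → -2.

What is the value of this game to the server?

Row minima: Forehand → -4, Backhand → -2; maximin = -2.
Column maxima: Wide → 4, Body → -2; minimax = -2.
Since maximin = minimax = -2, there is a saddle point and the value is -2.

-2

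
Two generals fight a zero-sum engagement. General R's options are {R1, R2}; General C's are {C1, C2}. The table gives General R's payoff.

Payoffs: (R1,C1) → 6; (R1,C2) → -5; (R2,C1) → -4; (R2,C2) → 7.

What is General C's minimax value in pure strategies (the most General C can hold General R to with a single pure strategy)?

Column maxima: C1 → 6, C2 → 7.
The smallest of these is 6.

6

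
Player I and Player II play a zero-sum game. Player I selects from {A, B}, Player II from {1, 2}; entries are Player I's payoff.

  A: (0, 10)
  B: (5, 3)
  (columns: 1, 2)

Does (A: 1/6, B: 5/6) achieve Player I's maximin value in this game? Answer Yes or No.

Yes

Against 1 this mix gives (1/6)·0 + (5/6)·5 = 25/6.
Against 2 this mix gives (1/6)·10 + (5/6)·3 = 25/6.
All of Player II's active replies (1, 2) yield 25/6, and no column does worse for Player I. The mix makes Player II indifferent and guarantees 25/6, so it is optimal.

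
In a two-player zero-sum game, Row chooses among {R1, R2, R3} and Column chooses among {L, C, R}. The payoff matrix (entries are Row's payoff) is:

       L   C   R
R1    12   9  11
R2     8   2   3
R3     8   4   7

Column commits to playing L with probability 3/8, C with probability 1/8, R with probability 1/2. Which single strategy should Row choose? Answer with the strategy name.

Expected payoff of R1: (3/8)·12 + (1/8)·9 + (1/2)·11 = 89/8.
Expected payoff of R2: (3/8)·8 + (1/8)·2 + (1/2)·3 = 19/4.
Expected payoff of R3: (3/8)·8 + (1/8)·4 + (1/2)·7 = 7.
The largest is 89/8, so Row's best response is R1.

R1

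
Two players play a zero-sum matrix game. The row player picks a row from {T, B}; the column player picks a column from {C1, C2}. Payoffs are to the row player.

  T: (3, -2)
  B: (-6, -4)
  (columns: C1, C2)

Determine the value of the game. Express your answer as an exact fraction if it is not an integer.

Row minima: T → -2, B → -6; maximin = -2.
Column maxima: C1 → 3, C2 → -2; minimax = -2.
Since maximin = minimax = -2, there is a saddle point and the value is -2.

-2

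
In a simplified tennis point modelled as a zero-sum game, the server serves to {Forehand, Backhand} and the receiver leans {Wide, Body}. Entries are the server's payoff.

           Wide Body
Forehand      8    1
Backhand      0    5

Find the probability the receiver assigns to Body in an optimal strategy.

Row minima: Forehand → 1, Backhand → 0; maximin = 1.
Column maxima: Wide → 8, Body → 5; minimax = 5.
1 ≠ 5, so there is no saddle point; optimal play is mixed.
Let the server play Forehand with probability p. Expected payoff against Wide: 8p + 0(1−p) = 8p; against Body: 1p + 5(1−p) = −4p + 5.
Setting these equal: 8p = −4p + 5 ⇒ 12p = 5 ⇒ p = 5/12, and the value is (8)·(5/12) = 10/3.
For the receiver: with q = P(Wide), equating Forehand's and Backhand's payoffs gives 7q + 1 = −5q + 5 ⇒ q = 1/3.

2/3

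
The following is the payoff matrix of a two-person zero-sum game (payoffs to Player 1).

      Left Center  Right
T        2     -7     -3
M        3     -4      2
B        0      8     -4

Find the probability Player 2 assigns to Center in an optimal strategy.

Row minima: T → -7, M → -4, B → -4; maximin = -4.
Column maxima: Left → 3, Center → 8, Right → 2; minimax = 2.
-4 ≠ 2, so there is no saddle point; optimal play is mixed.
T is strictly dominated by M, so Player 1 never plays it.
Left is strictly dominated by Right (it gives Player 1 strictly more in every row), so Player 2 never plays it.
On the remaining 2×2 (M, B vs Center, Right):
Let Player 1 play M with probability p. Expected payoff against Center: (-4)p + 8(1−p) = −12p + 8; against Right: 2p + (-4)(1−p) = 6p − 4.
Setting these equal: −12p + 8 = 6p − 4 ⇒ −18p = -12 ⇒ p = 2/3, and the value is (-12)·(2/3) + 8 = 0.
For Player 2: with q = P(Center), equating M's and B's payoffs gives −6q + 2 = 12q − 4 ⇒ q = 1/3.

1/3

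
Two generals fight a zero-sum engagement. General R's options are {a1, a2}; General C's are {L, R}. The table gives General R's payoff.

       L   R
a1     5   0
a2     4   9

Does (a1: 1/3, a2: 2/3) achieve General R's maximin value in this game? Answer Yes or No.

No

Against L this mix gives (1/3)·5 + (2/3)·4 = 13/3.
Against R this mix gives (1/3)·0 + (2/3)·9 = 6.
General C will play L, holding General R to 13/3. Shifting weight toward the row that does better against L would raise this floor (the equalizing mix achieves 9/2 against both L and R), so the proposed strategy is not optimal.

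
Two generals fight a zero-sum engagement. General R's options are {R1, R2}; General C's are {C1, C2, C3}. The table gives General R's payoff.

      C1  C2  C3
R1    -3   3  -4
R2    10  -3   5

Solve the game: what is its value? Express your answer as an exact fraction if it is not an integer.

1/5

Row minima: R1 → -4, R2 → -3; maximin = -3.
Column maxima: C1 → 10, C2 → 3, C3 → 5; minimax = 3.
-3 ≠ 3, so there is no saddle point; optimal play is mixed.
C1 is strictly dominated by C3 (it gives General R strictly more in every row), so General C never plays it.
On the remaining 2×2 (R1, R2 vs C2, C3):
Let General R play R1 with probability p. Expected payoff against C2: 3p + (-3)(1−p) = 6p − 3; against C3: (-4)p + 5(1−p) = −9p + 5.
Setting these equal: 6p − 3 = −9p + 5 ⇒ 15p = 8 ⇒ p = 8/15, and the value is (6)·(8/15) − 3 = 1/5.
For General C: with q = P(C2), equating R1's and R2's payoffs gives 7q − 4 = −8q + 5 ⇒ q = 3/5.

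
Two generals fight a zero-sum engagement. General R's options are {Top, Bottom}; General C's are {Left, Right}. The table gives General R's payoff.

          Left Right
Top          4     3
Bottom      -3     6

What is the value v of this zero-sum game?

Row minima: Top → 3, Bottom → -3; maximin = 3.
Column maxima: Left → 4, Right → 6; minimax = 4.
3 ≠ 4, so there is no saddle point; optimal play is mixed.
Let General R play Top with probability p. Expected payoff against Left: 4p + (-3)(1−p) = 7p − 3; against Right: 3p + 6(1−p) = −3p + 6.
Setting these equal: 7p − 3 = −3p + 6 ⇒ 10p = 9 ⇒ p = 9/10, and the value is (7)·(9/10) − 3 = 33/10.
For General C: with q = P(Left), equating Top's and Bottom's payoffs gives q + 3 = −9q + 6 ⇒ q = 3/10.

33/10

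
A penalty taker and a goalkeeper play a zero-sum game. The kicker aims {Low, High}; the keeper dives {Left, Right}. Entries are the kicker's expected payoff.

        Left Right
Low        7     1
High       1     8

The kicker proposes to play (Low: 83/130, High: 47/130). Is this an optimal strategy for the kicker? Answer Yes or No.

No

Against Left this mix gives (83/130)·7 + (47/130)·1 = 314/65.
Against Right this mix gives (83/130)·1 + (47/130)·8 = 459/130.
The keeper will play Right, holding the kicker to 459/130. Shifting weight toward the row that does better against Right would raise this floor (the equalizing mix achieves 55/13 against both Right and Left), so the proposed strategy is not optimal.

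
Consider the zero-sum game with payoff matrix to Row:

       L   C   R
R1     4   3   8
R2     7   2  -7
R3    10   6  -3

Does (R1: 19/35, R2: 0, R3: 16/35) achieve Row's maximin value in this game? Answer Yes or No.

Against L this mix gives (19/35)·4 + (16/35)·10 = 236/35.
Against C this mix gives (19/35)·3 + (16/35)·6 = 153/35.
Against R this mix gives (19/35)·8 + (16/35)·(-3) = 104/35.
Column will play R, holding Row to 104/35. Shifting weight toward the row that does better against R would raise this floor (the equalizing mix achieves 57/14 against both R and C), so the proposed strategy is not optimal.

No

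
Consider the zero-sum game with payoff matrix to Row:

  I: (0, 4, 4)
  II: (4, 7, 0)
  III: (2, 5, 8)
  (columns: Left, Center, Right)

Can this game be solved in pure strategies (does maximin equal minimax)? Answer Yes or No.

Row minima: I → 0, II → 0, III → 2; maximin = 2.
Column maxima: Left → 4, Center → 7, Right → 8; minimax = 4.
2 ≠ 4, so no pure-strategy equilibrium exists.

No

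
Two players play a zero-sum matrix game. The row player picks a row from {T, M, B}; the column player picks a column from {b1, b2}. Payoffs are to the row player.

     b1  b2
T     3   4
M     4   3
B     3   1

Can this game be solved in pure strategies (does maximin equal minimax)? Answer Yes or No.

Row minima: T → 3, M → 3, B → 1; maximin = 3.
Column maxima: b1 → 4, b2 → 4; minimax = 4.
3 ≠ 4, so no pure-strategy equilibrium exists.

No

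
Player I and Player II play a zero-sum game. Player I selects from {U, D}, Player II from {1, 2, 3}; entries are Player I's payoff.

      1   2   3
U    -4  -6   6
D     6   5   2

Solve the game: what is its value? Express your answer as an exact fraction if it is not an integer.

Row minima: U → -6, D → 2; maximin = 2.
Column maxima: 1 → 6, 2 → 5, 3 → 6; minimax = 5.
2 ≠ 5, so there is no saddle point; optimal play is mixed.
1 is strictly dominated by 2 (it gives Player I strictly more in every row), so Player II never plays it.
On the remaining 2×2 (U, D vs 2, 3):
Let Player I play U with probability p. Expected payoff against 2: (-6)p + 5(1−p) = −11p + 5; against 3: 6p + 2(1−p) = 4p + 2.
Setting these equal: −11p + 5 = 4p + 2 ⇒ −15p = -3 ⇒ p = 1/5, and the value is (-11)·(1/5) + 5 = 14/5.
For Player II: with q = P(2), equating U's and D's payoffs gives −12q + 6 = 3q + 2 ⇒ q = 4/15.

14/5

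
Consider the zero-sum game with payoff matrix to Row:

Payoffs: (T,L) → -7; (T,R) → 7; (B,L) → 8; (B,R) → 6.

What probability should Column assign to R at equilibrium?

15/16

Row minima: T → -7, B → 6; maximin = 6.
Column maxima: L → 8, R → 7; minimax = 7.
6 ≠ 7, so there is no saddle point; optimal play is mixed.
Let Row play T with probability p. Expected payoff against L: (-7)p + 8(1−p) = −15p + 8; against R: 7p + 6(1−p) = p + 6.
Setting these equal: −15p + 8 = p + 6 ⇒ −16p = -2 ⇒ p = 1/8, and the value is (-15)·(1/8) + 8 = 49/8.
For Column: with q = P(L), equating T's and B's payoffs gives −14q + 7 = 2q + 6 ⇒ q = 1/16.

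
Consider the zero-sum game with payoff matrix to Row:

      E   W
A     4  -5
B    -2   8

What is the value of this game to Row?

Row minima: A → -5, B → -2; maximin = -2.
Column maxima: E → 4, W → 8; minimax = 4.
-2 ≠ 4, so there is no saddle point; optimal play is mixed.
Let Row play A with probability p. Expected payoff against E: 4p + (-2)(1−p) = 6p − 2; against W: (-5)p + 8(1−p) = −13p + 8.
Setting these equal: 6p − 2 = −13p + 8 ⇒ 19p = 10 ⇒ p = 10/19, and the value is (6)·(10/19) − 2 = 22/19.
For Column: with q = P(E), equating A's and B's payoffs gives 9q − 5 = −10q + 8 ⇒ q = 13/19.

22/19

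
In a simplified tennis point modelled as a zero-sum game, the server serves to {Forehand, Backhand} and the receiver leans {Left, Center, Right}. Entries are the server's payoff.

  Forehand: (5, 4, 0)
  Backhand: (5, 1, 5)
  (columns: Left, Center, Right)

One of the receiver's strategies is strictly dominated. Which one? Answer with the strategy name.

Center holds the server's payoff strictly below Left in every row: 4 < 5, 1 < 5.
So Left is strictly dominated for the receiver.

Left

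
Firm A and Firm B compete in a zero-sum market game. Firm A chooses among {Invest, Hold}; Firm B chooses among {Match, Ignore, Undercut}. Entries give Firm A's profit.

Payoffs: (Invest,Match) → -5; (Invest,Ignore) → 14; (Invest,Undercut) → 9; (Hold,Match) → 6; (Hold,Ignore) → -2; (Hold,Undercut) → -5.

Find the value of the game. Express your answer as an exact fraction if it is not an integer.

Row minima: Invest → -5, Hold → -5; maximin = -5.
Column maxima: Match → 6, Ignore → 14, Undercut → 9; minimax = 6.
-5 ≠ 6, so there is no saddle point; optimal play is mixed.
Ignore is strictly dominated by Undercut (it gives Firm A strictly more in every row), so Firm B never plays it.
On the remaining 2×2 (Invest, Hold vs Match, Undercut):
Let Firm A play Invest with probability p. Expected payoff against Match: (-5)p + 6(1−p) = −11p + 6; against Undercut: 9p + (-5)(1−p) = 14p − 5.
Setting these equal: −11p + 6 = 14p − 5 ⇒ −25p = -11 ⇒ p = 11/25, and the value is (-11)·(11/25) + 6 = 29/25.
For Firm B: with q = P(Match), equating Invest's and Hold's payoffs gives −14q + 9 = 11q − 5 ⇒ q = 14/25.

29/25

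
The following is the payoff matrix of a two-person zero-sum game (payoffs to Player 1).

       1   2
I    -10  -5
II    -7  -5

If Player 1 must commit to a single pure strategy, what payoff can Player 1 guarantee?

Row minima: I → -10, II → -7.
The best of these is -7.

-7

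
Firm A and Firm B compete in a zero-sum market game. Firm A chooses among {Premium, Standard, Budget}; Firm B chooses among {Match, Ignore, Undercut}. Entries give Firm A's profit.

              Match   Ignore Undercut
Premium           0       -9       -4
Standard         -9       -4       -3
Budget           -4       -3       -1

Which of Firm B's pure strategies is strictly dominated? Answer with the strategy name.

Undercut

Ignore holds Firm A's payoff strictly below Undercut in every row: -9 < -4, -4 < -3, -3 < -1.
So Undercut is strictly dominated for Firm B.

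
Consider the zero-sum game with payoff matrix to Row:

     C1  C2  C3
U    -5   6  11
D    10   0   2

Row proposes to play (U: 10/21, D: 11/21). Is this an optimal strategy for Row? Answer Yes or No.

Against C1 this mix gives (10/21)·(-5) + (11/21)·10 = 20/7.
Against C2 this mix gives (10/21)·6 + (11/21)·0 = 20/7.
Against C3 this mix gives (10/21)·11 + (11/21)·2 = 44/7.
All of Column's active replies (C1, C2) yield 20/7, and no column does worse for Row. The mix makes Column indifferent and guarantees 20/7, so it is optimal.

Yes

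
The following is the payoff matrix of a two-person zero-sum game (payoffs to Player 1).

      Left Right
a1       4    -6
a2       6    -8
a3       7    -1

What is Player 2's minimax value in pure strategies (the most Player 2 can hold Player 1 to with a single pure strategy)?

-1

Column maxima: Left → 7, Right → -1.
The smallest of these is -1.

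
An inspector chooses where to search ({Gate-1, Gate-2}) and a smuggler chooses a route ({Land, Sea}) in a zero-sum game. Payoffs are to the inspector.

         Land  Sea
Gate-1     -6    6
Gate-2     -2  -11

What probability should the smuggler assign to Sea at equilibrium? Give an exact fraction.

Row minima: Gate-1 → -6, Gate-2 → -11; maximin = -6.
Column maxima: Land → -2, Sea → 6; minimax = -2.
-6 ≠ -2, so there is no saddle point; optimal play is mixed.
Let the inspector play Gate-1 with probability p. Expected payoff against Land: (-6)p + (-2)(1−p) = −4p − 2; against Sea: 6p + (-11)(1−p) = 17p − 11.
Setting these equal: −4p − 2 = 17p − 11 ⇒ −21p = -9 ⇒ p = 3/7, and the value is (-4)·(3/7) − 2 = -26/7.
For the smuggler: with q = P(Land), equating Gate-1's and Gate-2's payoffs gives −12q + 6 = 9q − 11 ⇒ q = 17/21.

4/21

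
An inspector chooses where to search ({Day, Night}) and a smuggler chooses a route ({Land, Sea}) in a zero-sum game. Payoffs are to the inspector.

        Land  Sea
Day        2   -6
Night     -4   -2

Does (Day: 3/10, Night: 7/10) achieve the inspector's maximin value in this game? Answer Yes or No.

Against Land this mix gives (3/10)·2 + (7/10)·(-4) = -11/5.
Against Sea this mix gives (3/10)·(-6) + (7/10)·(-2) = -16/5.
The smuggler will play Sea, holding the inspector to -16/5. Shifting weight toward the row that does better against Sea would raise this floor (the equalizing mix achieves -14/5 against both Sea and Land), so the proposed strategy is not optimal.

No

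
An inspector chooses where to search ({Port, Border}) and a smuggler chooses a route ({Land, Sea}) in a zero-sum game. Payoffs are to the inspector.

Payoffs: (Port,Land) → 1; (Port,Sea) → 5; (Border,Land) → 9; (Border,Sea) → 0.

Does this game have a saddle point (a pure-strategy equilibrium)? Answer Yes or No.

Row minima: Port → 1, Border → 0; maximin = 1.
Column maxima: Land → 9, Sea → 5; minimax = 5.
1 ≠ 5, so no pure-strategy equilibrium exists.

No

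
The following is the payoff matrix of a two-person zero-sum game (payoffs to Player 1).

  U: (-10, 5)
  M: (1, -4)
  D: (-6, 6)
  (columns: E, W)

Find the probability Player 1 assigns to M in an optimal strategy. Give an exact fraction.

12/17

Row minima: U → -10, M → -4, D → -6; maximin = -4.
Column maxima: E → 1, W → 6; minimax = 1.
-4 ≠ 1, so there is no saddle point; optimal play is mixed.
U is strictly dominated by D, so Player 1 never plays it.
On the remaining 2×2 (M, D vs E, W):
Let Player 1 play M with probability p. Expected payoff against E: 1p + (-6)(1−p) = 7p − 6; against W: (-4)p + 6(1−p) = −10p + 6.
Setting these equal: 7p − 6 = −10p + 6 ⇒ 17p = 12 ⇒ p = 12/17, and the value is (7)·(12/17) − 6 = -18/17.
For Player 2: with q = P(E), equating M's and D's payoffs gives 5q − 4 = −12q + 6 ⇒ q = 10/17.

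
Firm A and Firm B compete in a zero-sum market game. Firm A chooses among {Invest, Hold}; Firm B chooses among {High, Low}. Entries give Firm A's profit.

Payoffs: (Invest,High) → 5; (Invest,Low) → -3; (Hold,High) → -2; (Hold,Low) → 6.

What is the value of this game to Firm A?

Row minima: Invest → -3, Hold → -2; maximin = -2.
Column maxima: High → 5, Low → 6; minimax = 5.
-2 ≠ 5, so there is no saddle point; optimal play is mixed.
Let Firm A play Invest with probability p. Expected payoff against High: 5p + (-2)(1−p) = 7p − 2; against Low: (-3)p + 6(1−p) = −9p + 6.
Setting these equal: 7p − 2 = −9p + 6 ⇒ 16p = 8 ⇒ p = 1/2, and the value is (7)·(1/2) − 2 = 3/2.
For Firm B: with q = P(High), equating Invest's and Hold's payoffs gives 8q − 3 = −8q + 6 ⇒ q = 9/16.

3/2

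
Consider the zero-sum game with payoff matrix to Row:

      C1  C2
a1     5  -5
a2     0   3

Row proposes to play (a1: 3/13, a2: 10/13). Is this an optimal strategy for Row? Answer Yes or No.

Against C1 this mix gives (3/13)·5 + (10/13)·0 = 15/13.
Against C2 this mix gives (3/13)·(-5) + (10/13)·3 = 15/13.
All of Column's active replies (C1, C2) yield 15/13, and no column does worse for Row. The mix makes Column indifferent and guarantees 15/13, so it is optimal.

Yes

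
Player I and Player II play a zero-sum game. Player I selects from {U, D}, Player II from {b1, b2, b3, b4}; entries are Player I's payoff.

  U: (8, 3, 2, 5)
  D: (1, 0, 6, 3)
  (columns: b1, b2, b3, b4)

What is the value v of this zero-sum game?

18/7

Row minima: U → 2, D → 0; maximin = 2.
Column maxima: b1 → 8, b2 → 3, b3 → 6, b4 → 5; minimax = 3.
2 ≠ 3, so there is no saddle point; optimal play is mixed.
b1 is strictly dominated by b2 (it gives Player I strictly more in every row), so Player II never plays it.
b4 is strictly dominated by b2 (it gives Player I strictly more in every row), so Player II never plays it.
On the remaining 2×2 (U, D vs b2, b3):
Let Player I play U with probability p. Expected payoff against b2: 3p + 0(1−p) = 3p; against b3: 2p + 6(1−p) = −4p + 6.
Setting these equal: 3p = −4p + 6 ⇒ 7p = 6 ⇒ p = 6/7, and the value is (3)·(6/7) = 18/7.
For Player II: with q = P(b2), equating U's and D's payoffs gives q + 2 = −6q + 6 ⇒ q = 4/7.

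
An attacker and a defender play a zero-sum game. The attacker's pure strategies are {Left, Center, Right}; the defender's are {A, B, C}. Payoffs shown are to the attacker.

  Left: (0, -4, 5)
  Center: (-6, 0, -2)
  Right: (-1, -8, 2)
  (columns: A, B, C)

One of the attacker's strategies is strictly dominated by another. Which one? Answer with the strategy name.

Right

Left gives a strictly higher payoff than Right against every column: 0 > -1, -4 > -8, 5 > 2.
So Right is strictly dominated and the attacker never plays it.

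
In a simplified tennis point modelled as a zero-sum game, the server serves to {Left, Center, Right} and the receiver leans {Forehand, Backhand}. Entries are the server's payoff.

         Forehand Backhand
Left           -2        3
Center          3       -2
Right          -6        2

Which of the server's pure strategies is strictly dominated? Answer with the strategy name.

Left gives a strictly higher payoff than Right against every column: -2 > -6, 3 > 2.
So Right is strictly dominated and the server never plays it.

Right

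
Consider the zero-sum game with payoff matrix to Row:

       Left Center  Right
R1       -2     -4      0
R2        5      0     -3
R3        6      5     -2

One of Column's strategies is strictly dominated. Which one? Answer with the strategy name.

Center holds Row's payoff strictly below Left in every row: -4 < -2, 0 < 5, 5 < 6.
So Left is strictly dominated for Column.

Left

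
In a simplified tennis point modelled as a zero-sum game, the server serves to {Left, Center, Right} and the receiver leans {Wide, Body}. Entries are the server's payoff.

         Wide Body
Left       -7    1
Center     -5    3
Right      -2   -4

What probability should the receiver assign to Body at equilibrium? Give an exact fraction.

Row minima: Left → -7, Center → -5, Right → -4; maximin = -4.
Column maxima: Wide → -2, Body → 3; minimax = -2.
-4 ≠ -2, so there is no saddle point; optimal play is mixed.
Left is strictly dominated by Center, so the server never plays it.
On the remaining 2×2 (Center, Right vs Wide, Body):
Let the server play Center with probability p. Expected payoff against Wide: (-5)p + (-2)(1−p) = −3p − 2; against Body: 3p + (-4)(1−p) = 7p − 4.
Setting these equal: −3p − 2 = 7p − 4 ⇒ −10p = -2 ⇒ p = 1/5, and the value is (-3)·(1/5) − 2 = -13/5.
For the receiver: with q = P(Wide), equating Center's and Right's payoffs gives −8q + 3 = 2q − 4 ⇒ q = 7/10.

3/10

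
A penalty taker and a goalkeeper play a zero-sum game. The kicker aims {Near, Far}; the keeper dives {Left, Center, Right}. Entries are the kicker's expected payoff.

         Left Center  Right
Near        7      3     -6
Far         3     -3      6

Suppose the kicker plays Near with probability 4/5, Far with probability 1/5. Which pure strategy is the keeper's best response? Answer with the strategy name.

If the keeper plays Left, the kicker's expected payoff is (4/5)·7 + (1/5)·3 = 31/5.
If the keeper plays Center, the kicker's expected payoff is (4/5)·3 + (1/5)·(-3) = 9/5.
If the keeper plays Right, the kicker's expected payoff is (4/5)·(-6) + (1/5)·6 = -18/5.
The keeper minimizes the kicker's payoff; the smallest is -18/5, so the best response is Right.

Right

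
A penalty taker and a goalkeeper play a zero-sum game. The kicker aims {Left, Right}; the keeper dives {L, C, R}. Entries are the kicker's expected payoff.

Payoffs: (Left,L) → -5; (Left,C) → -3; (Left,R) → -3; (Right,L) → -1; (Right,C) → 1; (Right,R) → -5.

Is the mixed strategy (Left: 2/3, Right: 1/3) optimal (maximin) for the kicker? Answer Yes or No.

Against L this mix gives (2/3)·(-5) + (1/3)·(-1) = -11/3.
Against C this mix gives (2/3)·(-3) + (1/3)·1 = -5/3.
Against R this mix gives (2/3)·(-3) + (1/3)·(-5) = -11/3.
All of the keeper's active replies (L, R) yield -11/3, and no column does worse for the kicker. The mix makes the keeper indifferent and guarantees -11/3, so it is optimal.

Yes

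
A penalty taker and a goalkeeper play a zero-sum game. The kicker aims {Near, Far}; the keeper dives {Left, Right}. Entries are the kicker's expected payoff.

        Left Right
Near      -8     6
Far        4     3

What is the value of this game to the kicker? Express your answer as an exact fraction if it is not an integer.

16/5

Row minima: Near → -8, Far → 3; maximin = 3.
Column maxima: Left → 4, Right → 6; minimax = 4.
3 ≠ 4, so there is no saddle point; optimal play is mixed.
Let the kicker play Near with probability p. Expected payoff against Left: (-8)p + 4(1−p) = −12p + 4; against Right: 6p + 3(1−p) = 3p + 3.
Setting these equal: −12p + 4 = 3p + 3 ⇒ −15p = -1 ⇒ p = 1/15, and the value is (-12)·(1/15) + 4 = 16/5.
For the keeper: with q = P(Left), equating Near's and Far's payoffs gives −14q + 6 = q + 3 ⇒ q = 1/5.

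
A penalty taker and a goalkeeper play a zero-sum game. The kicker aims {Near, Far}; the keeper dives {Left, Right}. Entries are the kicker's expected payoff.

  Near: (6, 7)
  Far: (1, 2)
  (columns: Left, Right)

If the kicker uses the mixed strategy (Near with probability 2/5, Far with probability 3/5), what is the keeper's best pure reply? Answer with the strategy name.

If the keeper plays Left, the kicker's expected payoff is (2/5)·6 + (3/5)·1 = 3.
If the keeper plays Right, the kicker's expected payoff is (2/5)·7 + (3/5)·2 = 4.
The keeper minimizes the kicker's payoff; the smallest is 3, so the best response is Left.

Left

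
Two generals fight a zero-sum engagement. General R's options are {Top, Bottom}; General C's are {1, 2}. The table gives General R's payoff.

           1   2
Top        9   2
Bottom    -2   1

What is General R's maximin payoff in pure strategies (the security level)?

Row minima: Top → 2, Bottom → -2.
The best of these is 2.

2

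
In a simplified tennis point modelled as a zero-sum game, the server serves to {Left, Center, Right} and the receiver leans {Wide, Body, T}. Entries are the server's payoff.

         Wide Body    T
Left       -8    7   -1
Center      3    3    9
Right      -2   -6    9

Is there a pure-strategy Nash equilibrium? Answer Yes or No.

Row minima: Left → -8, Center → 3, Right → -6; maximin = 3.
Column maxima: Wide → 3, Body → 7, T → 9; minimax = 3.
maximin = minimax = 3, so a saddle point exists.

Yes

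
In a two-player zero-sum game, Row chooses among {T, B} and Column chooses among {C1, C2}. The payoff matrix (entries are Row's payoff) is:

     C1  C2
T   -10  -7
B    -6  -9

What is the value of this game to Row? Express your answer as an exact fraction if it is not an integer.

-8

Row minima: T → -10, B → -9; maximin = -9.
Column maxima: C1 → -6, C2 → -7; minimax = -7.
-9 ≠ -7, so there is no saddle point; optimal play is mixed.
Let Row play T with probability p. Expected payoff against C1: (-10)p + (-6)(1−p) = −4p − 6; against C2: (-7)p + (-9)(1−p) = 2p − 9.
Setting these equal: −4p − 6 = 2p − 9 ⇒ −6p = -3 ⇒ p = 1/2, and the value is (-4)·(1/2) − 6 = -8.
For Column: with q = P(C1), equating T's and B's payoffs gives −3q − 7 = 3q − 9 ⇒ q = 1/3.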